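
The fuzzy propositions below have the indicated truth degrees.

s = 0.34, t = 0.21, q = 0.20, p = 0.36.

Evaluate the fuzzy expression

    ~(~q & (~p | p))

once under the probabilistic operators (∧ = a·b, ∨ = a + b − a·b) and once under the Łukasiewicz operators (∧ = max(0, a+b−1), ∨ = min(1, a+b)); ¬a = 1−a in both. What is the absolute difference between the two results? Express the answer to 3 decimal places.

Under probabilistic:
  ~q = 1 − 0.2000 = 0.8000
  ~p = 1 − 0.3600 = 0.6400
  ~p | p = a + b − a·b on (0.6400, 0.3600) = 0.7696
  ~q & (~p | p) = a·b on (0.8000, 0.7696) = 0.6157
  ~(~q & (~p | p)) = 1 − 0.6157 = 0.3843
  → value = 0.3843
Under Łukasiewicz:
  ~q = 1 − 0.20 = 0.80
  ~p = 1 − 0.36 = 0.64
  ~p | p = min(1, a+b) on (0.64, 0.36) = 1.00
  ~q & (~p | p) = max(0, a+b−1) on (0.80, 1.00) = 0.80
  ~(~q & (~p | p)) = 1 − 0.80 = 0.20
  → value = 0.2000
|0.3843 − 0.2000| = 0.184

0.184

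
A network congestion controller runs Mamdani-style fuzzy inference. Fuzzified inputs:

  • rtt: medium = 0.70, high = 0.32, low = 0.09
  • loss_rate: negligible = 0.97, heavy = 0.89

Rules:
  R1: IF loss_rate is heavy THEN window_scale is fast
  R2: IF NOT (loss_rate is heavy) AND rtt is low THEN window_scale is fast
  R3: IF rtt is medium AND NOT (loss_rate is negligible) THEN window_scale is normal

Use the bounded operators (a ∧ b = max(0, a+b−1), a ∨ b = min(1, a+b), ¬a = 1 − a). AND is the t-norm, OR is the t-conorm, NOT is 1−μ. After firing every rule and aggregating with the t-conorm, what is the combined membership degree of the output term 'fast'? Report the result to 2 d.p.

R1: heavy=0.89 → w = 0.89
R2: ¬heavy=1−0.89=0.11, low=0.09; AND[max(0, a+b−1)] → w = 0.00
R3: medium=0.70, ¬negligible=1−0.97=0.03; AND[max(0, a+b−1)] → w = 0.00
Rules with consequent 'fast': {R1, R2} → strengths 0.89, 0.00
Aggregate via t-conorm [min(1, a+b)]: 0.89

0.89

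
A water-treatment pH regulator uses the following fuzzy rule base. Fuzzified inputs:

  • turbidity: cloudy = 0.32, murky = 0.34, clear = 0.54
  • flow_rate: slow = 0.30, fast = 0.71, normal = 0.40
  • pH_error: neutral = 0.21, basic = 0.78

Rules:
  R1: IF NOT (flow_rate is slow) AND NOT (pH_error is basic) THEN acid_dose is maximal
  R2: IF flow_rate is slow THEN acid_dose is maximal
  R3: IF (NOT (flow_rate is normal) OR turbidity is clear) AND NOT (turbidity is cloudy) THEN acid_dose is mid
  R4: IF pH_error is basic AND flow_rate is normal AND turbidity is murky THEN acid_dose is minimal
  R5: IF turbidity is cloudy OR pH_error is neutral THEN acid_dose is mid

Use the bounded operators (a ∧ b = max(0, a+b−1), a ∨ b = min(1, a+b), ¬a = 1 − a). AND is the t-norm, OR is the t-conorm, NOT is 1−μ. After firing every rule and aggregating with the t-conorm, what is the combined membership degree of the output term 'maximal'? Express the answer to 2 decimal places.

R1: ¬slow=1−0.30=0.70, ¬basic=1−0.78=0.22; AND[max(0, a+b−1)] → w = 0.00
R2: slow=0.30 → w = 0.30
R3: (¬normal=1−0.40=0.60 OR clear=0.54) = 1.00; AND[max(0, a+b−1)] with ¬cloudy=1−0.32=0.68 → w = 0.68
R4: basic=0.78, normal=0.40, murky=0.34; AND[max(0, a+b−1)] → w = 0.00
R5: cloudy=0.32, neutral=0.21; OR[min(1, a+b)] → w = 0.53
Rules with consequent 'maximal': {R1, R2} → strengths 0.00, 0.30
Aggregate via t-conorm [min(1, a+b)]: 0.30

0.30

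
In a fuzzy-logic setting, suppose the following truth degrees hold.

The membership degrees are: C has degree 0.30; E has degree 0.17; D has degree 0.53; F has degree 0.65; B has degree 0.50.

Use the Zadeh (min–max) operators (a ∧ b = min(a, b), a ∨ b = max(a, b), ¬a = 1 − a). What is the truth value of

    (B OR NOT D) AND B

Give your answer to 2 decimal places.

NOT D = 1 − 0.53 = 0.47
B OR NOT D = max(a, b) on (0.50, 0.47) = 0.50
(B OR NOT D) AND B = min(a, b) on (0.50, 0.50) = 0.50

0.50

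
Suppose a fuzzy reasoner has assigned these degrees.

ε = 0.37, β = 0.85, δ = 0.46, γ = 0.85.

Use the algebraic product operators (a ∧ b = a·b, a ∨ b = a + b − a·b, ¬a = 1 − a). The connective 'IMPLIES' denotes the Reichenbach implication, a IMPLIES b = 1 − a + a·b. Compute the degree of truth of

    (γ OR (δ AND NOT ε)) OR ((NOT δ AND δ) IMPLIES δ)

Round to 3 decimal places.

NOT ε = 1 − 0.3700 = 0.6300
δ AND NOT ε = a·b on (0.4600, 0.6300) = 0.2898
γ OR (δ AND NOT ε) = a + b − a·b on (0.8500, 0.2898) = 0.8935
NOT δ = 1 − 0.4600 = 0.5400
NOT δ AND δ = a·b on (0.5400, 0.4600) = 0.2484
(NOT δ AND δ) IMPLIES δ  [Reichenbach: 1 − a + a·b] with a=0.2484, b=0.4600 → 0.8659
(γ OR (δ AND NOT ε)) OR ((NOT δ AND δ) IMPLIES δ) = a + b − a·b on (0.8935, 0.8659) = 0.9857

0.986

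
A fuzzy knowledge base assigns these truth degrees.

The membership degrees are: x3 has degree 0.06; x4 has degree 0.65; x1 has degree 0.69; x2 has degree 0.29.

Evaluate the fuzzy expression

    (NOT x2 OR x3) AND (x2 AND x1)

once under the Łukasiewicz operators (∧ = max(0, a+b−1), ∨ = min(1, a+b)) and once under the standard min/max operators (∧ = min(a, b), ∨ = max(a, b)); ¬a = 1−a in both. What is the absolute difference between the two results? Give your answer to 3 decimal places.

Under Łukasiewicz:
  NOT x2 = 1 − 0.29 = 0.71
  NOT x2 OR x3 = min(1, a+b) on (0.71, 0.06) = 0.77
  x2 AND x1 = max(0, a+b−1) on (0.29, 0.69) = 0.00
  (NOT x2 OR x3) AND (x2 AND x1) = max(0, a+b−1) on (0.77, 0.00) = 0.00
  → value = 0.0000
Under standard min/max:
  NOT x2 = 1 − 0.29 = 0.71
  NOT x2 OR x3 = max(a, b) on (0.71, 0.06) = 0.71
  x2 AND x1 = min(a, b) on (0.29, 0.69) = 0.29
  (NOT x2 OR x3) AND (x2 AND x1) = min(a, b) on (0.71, 0.29) = 0.29
  → value = 0.2900
|0.0000 − 0.2900| = 0.290

0.290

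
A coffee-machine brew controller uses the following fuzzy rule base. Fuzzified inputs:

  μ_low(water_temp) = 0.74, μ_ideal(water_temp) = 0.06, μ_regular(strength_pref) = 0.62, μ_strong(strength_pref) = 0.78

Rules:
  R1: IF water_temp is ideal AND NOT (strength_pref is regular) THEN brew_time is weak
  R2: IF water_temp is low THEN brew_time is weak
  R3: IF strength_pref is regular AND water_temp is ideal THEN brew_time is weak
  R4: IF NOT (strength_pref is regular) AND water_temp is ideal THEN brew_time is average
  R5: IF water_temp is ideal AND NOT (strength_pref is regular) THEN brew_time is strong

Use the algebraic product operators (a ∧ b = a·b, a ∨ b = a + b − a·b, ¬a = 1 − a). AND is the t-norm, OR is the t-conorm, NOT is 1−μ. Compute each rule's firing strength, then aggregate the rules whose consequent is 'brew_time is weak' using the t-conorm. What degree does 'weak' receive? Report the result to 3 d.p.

R1: ideal=0.06, ¬regular=1−0.62=0.38; AND[a·b] → w = 0.0228
R2: low=0.74 → w = 0.7400
R3: regular=0.62, ideal=0.06; AND[a·b] → w = 0.0372
R4: ¬regular=1−0.62=0.38, ideal=0.06; AND[a·b] → w = 0.0228
R5: ideal=0.06, ¬regular=1−0.62=0.38; AND[a·b] → w = 0.0228
Rules with consequent 'weak': {R1, R2, R3} → strengths 0.0228, 0.7400, 0.0372
Aggregate via t-conorm [a + b − a·b]: 0.7554

0.755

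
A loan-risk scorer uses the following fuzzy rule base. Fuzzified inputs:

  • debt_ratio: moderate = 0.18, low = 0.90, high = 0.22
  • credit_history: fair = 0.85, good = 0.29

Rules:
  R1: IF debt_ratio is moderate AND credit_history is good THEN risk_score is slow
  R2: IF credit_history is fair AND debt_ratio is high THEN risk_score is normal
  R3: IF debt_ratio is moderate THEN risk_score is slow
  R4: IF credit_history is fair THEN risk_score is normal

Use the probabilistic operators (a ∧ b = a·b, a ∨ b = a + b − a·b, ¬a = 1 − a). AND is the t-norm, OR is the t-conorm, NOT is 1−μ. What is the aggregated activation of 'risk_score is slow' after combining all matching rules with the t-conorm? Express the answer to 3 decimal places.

R1: moderate=0.18, good=0.29; AND[a·b] → w = 0.0522
R2: fair=0.85, high=0.22; AND[a·b] → w = 0.1870
R3: moderate=0.18 → w = 0.1800
R4: fair=0.85 → w = 0.8500
Rules with consequent 'slow': {R1, R3} → strengths 0.0522, 0.1800
Aggregate via t-conorm [a + b − a·b]: 0.2228

0.223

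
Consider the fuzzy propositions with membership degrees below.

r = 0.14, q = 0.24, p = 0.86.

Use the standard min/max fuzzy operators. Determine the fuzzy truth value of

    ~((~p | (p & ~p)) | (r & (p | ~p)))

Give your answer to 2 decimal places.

0.86

~p = 1 − 0.86 = 0.14
~p = 1 − 0.86 = 0.14
p & ~p = min(a, b) on (0.86, 0.14) = 0.14
~p | (p & ~p) = max(a, b) on (0.14, 0.14) = 0.14
~p = 1 − 0.86 = 0.14
p | ~p = max(a, b) on (0.86, 0.14) = 0.86
r & (p | ~p) = min(a, b) on (0.14, 0.86) = 0.14
(~p | (p & ~p)) | (r & (p | ~p)) = max(a, b) on (0.14, 0.14) = 0.14
~((~p | (p & ~p)) | (r & (p | ~p))) = 1 − 0.14 = 0.86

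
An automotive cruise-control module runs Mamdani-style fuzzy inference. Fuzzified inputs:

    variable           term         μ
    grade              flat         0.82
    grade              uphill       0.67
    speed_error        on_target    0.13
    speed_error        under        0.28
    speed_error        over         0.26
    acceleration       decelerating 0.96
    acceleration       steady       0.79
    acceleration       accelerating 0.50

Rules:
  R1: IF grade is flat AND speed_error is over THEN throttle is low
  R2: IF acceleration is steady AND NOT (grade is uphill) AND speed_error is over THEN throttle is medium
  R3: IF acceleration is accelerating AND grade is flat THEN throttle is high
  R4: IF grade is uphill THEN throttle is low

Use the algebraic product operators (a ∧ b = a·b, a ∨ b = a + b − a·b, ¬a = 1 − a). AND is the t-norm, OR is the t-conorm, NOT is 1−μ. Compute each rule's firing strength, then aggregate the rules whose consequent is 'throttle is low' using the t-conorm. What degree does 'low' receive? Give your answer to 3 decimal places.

0.740

R1: flat=0.82, over=0.26; AND[a·b] → w = 0.2132
R2: steady=0.79, ¬uphill=1−0.67=0.33, over=0.26; AND[a·b] → w = 0.0678
R3: accelerating=0.50, flat=0.82; AND[a·b] → w = 0.4100
R4: uphill=0.67 → w = 0.6700
Rules with consequent 'low': {R1, R4} → strengths 0.2132, 0.6700
Aggregate via t-conorm [a + b − a·b]: 0.7404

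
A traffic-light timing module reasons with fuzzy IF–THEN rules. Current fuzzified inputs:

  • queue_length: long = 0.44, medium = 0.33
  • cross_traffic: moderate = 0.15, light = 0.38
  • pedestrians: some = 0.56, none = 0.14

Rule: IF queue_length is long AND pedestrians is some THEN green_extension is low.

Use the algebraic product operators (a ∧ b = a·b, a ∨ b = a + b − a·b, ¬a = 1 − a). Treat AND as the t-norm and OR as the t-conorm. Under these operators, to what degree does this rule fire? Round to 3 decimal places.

firing strength: long=0.44, some=0.56; AND[a·b] → w = 0.2464

0.246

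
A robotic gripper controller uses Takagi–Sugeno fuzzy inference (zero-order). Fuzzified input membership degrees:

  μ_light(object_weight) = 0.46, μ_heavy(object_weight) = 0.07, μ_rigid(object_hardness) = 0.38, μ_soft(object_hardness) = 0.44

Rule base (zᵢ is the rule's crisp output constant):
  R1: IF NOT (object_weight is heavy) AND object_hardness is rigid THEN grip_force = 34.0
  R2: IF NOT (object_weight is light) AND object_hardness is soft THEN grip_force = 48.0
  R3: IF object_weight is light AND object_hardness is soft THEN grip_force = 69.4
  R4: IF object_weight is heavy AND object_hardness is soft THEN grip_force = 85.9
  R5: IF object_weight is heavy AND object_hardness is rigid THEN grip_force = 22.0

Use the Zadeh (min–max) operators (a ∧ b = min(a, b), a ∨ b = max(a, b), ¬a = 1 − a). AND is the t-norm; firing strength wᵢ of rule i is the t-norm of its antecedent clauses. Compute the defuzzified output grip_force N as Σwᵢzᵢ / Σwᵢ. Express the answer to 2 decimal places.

51.52

R1 (z=34.0): ¬heavy=1−0.07=0.93, rigid=0.38; AND[min(a, b)] → w = 0.38
R2 (z=48.0): ¬light=1−0.46=0.54, soft=0.44; AND[min(a, b)] → w = 0.44
R3 (z=69.4): light=0.46, soft=0.44; AND[min(a, b)] → w = 0.44
R4 (z=85.9): heavy=0.07, soft=0.44; AND[min(a, b)] → w = 0.07
R5 (z=22.0): heavy=0.07, rigid=0.38; AND[min(a, b)] → w = 0.07
Weighted average = (0.38·34.0 + 0.44·48.0 + 0.44·69.4 + 0.07·85.9 + 0.07·22.0) / (0.38 + 0.44 + 0.44 + 0.07 + 0.07)
  = 72.1290 / 1.4000 = 51.52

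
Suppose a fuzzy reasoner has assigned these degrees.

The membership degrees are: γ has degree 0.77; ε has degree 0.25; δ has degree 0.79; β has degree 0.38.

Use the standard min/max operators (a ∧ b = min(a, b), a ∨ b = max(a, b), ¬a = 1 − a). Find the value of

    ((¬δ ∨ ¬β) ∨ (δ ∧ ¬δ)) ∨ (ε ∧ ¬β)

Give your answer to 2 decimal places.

0.62

¬δ = 1 − 0.79 = 0.21
¬β = 1 − 0.38 = 0.62
¬δ ∨ ¬β = max(a, b) on (0.21, 0.62) = 0.62
¬δ = 1 − 0.79 = 0.21
δ ∧ ¬δ = min(a, b) on (0.79, 0.21) = 0.21
(¬δ ∨ ¬β) ∨ (δ ∧ ¬δ) = max(a, b) on (0.62, 0.21) = 0.62
¬β = 1 − 0.38 = 0.62
ε ∧ ¬β = min(a, b) on (0.25, 0.62) = 0.25
((¬δ ∨ ¬β) ∨ (δ ∧ ¬δ)) ∨ (ε ∧ ¬β) = max(a, b) on (0.62, 0.25) = 0.62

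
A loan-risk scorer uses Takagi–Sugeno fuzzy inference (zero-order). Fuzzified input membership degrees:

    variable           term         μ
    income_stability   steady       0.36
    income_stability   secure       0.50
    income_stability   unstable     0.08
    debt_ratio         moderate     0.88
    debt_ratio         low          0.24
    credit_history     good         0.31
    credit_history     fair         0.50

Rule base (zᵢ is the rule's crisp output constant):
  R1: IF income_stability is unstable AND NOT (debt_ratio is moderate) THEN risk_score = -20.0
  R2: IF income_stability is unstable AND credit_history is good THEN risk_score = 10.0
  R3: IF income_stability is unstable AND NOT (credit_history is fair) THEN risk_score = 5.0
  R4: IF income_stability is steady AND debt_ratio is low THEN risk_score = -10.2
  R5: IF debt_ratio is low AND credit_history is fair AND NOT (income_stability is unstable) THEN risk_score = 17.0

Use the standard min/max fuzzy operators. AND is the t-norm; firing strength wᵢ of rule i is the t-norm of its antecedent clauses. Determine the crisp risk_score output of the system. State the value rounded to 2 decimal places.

R1 (z=-20.0): unstable=0.08, ¬moderate=1−0.88=0.12; AND[min(a, b)] → w = 0.08
R2 (z=10.0): unstable=0.08, good=0.31; AND[min(a, b)] → w = 0.08
R3 (z=5.0): unstable=0.08, ¬fair=1−0.50=0.50; AND[min(a, b)] → w = 0.08
R4 (z=-10.2): steady=0.36, low=0.24; AND[min(a, b)] → w = 0.24
R5 (z=17.0): low=0.24, fair=0.50, ¬unstable=1−0.08=0.92; AND[min(a, b)] → w = 0.24
Weighted average = (0.08·-20.0 + 0.08·10.0 + 0.08·5.0 + 0.24·-10.2 + 0.24·17.0) / (0.08 + 0.08 + 0.08 + 0.24 + 0.24)
  = 1.2320 / 0.7200 = 1.71

1.71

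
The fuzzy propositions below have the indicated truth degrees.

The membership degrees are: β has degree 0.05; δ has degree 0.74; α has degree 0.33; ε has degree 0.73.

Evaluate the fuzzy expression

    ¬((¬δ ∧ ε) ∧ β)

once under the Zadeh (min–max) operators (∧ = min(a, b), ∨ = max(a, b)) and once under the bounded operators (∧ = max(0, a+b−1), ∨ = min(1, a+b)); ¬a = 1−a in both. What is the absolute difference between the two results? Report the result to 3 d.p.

0.050

Under Zadeh (min–max):
  ¬δ = 1 − 0.74 = 0.26
  ¬δ ∧ ε = min(a, b) on (0.26, 0.73) = 0.26
  (¬δ ∧ ε) ∧ β = min(a, b) on (0.26, 0.05) = 0.05
  ¬((¬δ ∧ ε) ∧ β) = 1 − 0.05 = 0.95
  → value = 0.9500
Under bounded:
  ¬δ = 1 − 0.74 = 0.26
  ¬δ ∧ ε = max(0, a+b−1) on (0.26, 0.73) = 0.00
  (¬δ ∧ ε) ∧ β = max(0, a+b−1) on (0.00, 0.05) = 0.00
  ¬((¬δ ∧ ε) ∧ β) = 1 − 0.00 = 1.00
  → value = 1.0000
|0.9500 − 1.0000| = 0.050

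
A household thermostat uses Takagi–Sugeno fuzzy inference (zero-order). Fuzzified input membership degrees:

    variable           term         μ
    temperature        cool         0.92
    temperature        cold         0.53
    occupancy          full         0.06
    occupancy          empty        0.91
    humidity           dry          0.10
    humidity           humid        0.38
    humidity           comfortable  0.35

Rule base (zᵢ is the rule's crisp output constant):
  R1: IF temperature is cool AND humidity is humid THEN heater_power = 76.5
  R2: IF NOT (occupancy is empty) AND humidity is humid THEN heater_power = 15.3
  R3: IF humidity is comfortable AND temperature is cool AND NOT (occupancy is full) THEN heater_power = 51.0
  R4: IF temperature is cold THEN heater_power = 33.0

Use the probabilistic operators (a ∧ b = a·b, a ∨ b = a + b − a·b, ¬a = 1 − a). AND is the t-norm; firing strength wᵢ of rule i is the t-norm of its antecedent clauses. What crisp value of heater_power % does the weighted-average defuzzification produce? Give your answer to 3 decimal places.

R1 (z=76.5): cool=0.92, humid=0.38; AND[a·b] → w = 0.3496
R2 (z=15.3): ¬empty=1−0.91=0.09, humid=0.38; AND[a·b] → w = 0.0342
R3 (z=51.0): comfortable=0.35, cool=0.92, ¬full=1−0.06=0.94; AND[a·b] → w = 0.3027
R4 (z=33.0): cold=0.53 → w = 0.5300
Weighted average = (0.3496·76.5 + 0.0342·15.3 + 0.3027·51.0 + 0.5300·33.0) / (0.3496 + 0.0342 + 0.3027 + 0.5300)
  = 60.1943 / 1.2165 = 49.482

49.482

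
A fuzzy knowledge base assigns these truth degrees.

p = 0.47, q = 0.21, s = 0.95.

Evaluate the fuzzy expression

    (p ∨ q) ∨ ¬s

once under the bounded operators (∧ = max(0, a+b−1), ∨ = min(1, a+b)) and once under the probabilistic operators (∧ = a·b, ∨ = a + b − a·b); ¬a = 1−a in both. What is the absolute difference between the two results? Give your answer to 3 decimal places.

0.128

Under bounded:
  p ∨ q = min(1, a+b) on (0.47, 0.21) = 0.68
  ¬s = 1 − 0.95 = 0.05
  (p ∨ q) ∨ ¬s = min(1, a+b) on (0.68, 0.05) = 0.73
  → value = 0.7300
Under probabilistic:
  p ∨ q = a + b − a·b on (0.4700, 0.2100) = 0.5813
  ¬s = 1 − 0.9500 = 0.0500
  (p ∨ q) ∨ ¬s = a + b − a·b on (0.5813, 0.0500) = 0.6022
  → value = 0.6022
|0.7300 − 0.6022| = 0.128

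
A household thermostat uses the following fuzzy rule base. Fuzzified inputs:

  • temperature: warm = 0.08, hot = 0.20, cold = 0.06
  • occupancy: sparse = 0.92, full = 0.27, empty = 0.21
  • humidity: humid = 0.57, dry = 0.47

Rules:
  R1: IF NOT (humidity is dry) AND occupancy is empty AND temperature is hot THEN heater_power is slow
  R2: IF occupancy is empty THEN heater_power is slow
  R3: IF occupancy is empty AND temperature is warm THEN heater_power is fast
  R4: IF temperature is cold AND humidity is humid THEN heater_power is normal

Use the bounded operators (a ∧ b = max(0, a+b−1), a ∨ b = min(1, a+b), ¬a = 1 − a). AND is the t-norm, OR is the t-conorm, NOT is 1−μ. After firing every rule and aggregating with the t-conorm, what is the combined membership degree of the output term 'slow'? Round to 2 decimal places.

R1: ¬dry=1−0.47=0.53, empty=0.21, hot=0.20; AND[max(0, a+b−1)] → w = 0.00
R2: empty=0.21 → w = 0.21
R3: empty=0.21, warm=0.08; AND[max(0, a+b−1)] → w = 0.00
R4: cold=0.06, humid=0.57; AND[max(0, a+b−1)] → w = 0.00
Rules with consequent 'slow': {R1, R2} → strengths 0.00, 0.21
Aggregate via t-conorm [min(1, a+b)]: 0.21

0.21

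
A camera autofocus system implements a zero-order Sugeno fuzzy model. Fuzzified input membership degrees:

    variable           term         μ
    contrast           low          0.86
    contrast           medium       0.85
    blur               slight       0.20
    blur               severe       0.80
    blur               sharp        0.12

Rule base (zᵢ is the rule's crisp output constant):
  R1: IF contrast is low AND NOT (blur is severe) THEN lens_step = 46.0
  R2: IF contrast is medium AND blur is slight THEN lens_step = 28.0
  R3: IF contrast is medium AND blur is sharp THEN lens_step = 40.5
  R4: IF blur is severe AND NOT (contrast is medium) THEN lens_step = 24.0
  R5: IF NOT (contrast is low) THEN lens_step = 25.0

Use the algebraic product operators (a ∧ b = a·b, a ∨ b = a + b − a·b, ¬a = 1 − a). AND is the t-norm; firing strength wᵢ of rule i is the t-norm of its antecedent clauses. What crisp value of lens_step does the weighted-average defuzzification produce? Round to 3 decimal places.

R1 (z=46.0): low=0.86, ¬severe=1−0.80=0.20; AND[a·b] → w = 0.1720
R2 (z=28.0): medium=0.85, slight=0.20; AND[a·b] → w = 0.1700
R3 (z=40.5): medium=0.85, sharp=0.12; AND[a·b] → w = 0.1020
R4 (z=24.0): severe=0.80, ¬medium=1−0.85=0.15; AND[a·b] → w = 0.1200
R5 (z=25.0): ¬low=1−0.86=0.14 → w = 0.1400
Weighted average = (0.1720·46.0 + 0.1700·28.0 + 0.1020·40.5 + 0.1200·24.0 + 0.1400·25.0) / (0.1720 + 0.1700 + 0.1020 + 0.1200 + 0.1400)
  = 23.1830 / 0.7040 = 32.930

32.930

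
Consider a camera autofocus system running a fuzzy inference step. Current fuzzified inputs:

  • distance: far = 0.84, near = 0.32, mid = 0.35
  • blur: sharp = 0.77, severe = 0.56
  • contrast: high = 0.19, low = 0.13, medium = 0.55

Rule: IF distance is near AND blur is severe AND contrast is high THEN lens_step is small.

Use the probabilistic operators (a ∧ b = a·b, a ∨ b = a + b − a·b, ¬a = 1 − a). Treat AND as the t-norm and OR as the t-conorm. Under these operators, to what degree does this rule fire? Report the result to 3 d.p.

firing strength: near=0.32, severe=0.56, high=0.19; AND[a·b] → w = 0.0340

0.034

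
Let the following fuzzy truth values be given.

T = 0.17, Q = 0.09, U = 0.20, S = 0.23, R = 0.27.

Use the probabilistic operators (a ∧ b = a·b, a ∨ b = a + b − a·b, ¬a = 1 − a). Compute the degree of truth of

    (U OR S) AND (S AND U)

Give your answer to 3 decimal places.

0.018

U OR S = a + b − a·b on (0.2000, 0.2300) = 0.3840
S AND U = a·b on (0.2300, 0.2000) = 0.0460
(U OR S) AND (S AND U) = a·b on (0.3840, 0.0460) = 0.0177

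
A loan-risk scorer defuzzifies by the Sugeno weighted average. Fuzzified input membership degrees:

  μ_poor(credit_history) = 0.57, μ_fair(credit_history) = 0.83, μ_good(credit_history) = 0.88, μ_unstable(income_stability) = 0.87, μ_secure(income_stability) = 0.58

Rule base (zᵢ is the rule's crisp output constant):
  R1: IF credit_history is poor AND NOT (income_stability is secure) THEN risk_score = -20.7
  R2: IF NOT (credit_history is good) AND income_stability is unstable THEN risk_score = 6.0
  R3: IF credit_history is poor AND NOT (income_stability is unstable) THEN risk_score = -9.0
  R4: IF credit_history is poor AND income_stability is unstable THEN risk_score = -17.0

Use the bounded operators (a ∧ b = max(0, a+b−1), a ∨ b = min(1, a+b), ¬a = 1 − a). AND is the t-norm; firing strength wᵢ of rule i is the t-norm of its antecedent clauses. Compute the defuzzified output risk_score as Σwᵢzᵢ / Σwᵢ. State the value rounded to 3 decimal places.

R1 (z=-20.7): poor=0.57, ¬secure=1−0.58=0.42; AND[max(0, a+b−1)] → w = 0.00
R2 (z=6.0): ¬good=1−0.88=0.12, unstable=0.87; AND[max(0, a+b−1)] → w = 0.00
R3 (z=-9.0): poor=0.57, ¬unstable=1−0.87=0.13; AND[max(0, a+b−1)] → w = 0.00
R4 (z=-17.0): poor=0.57, unstable=0.87; AND[max(0, a+b−1)] → w = 0.44
Weighted average = (0.00·-20.7 + 0.00·6.0 + 0.00·-9.0 + 0.44·-17.0) / (0.00 + 0.00 + 0.00 + 0.44)
  = -7.4800 / 0.4400 = -17.000

-17.000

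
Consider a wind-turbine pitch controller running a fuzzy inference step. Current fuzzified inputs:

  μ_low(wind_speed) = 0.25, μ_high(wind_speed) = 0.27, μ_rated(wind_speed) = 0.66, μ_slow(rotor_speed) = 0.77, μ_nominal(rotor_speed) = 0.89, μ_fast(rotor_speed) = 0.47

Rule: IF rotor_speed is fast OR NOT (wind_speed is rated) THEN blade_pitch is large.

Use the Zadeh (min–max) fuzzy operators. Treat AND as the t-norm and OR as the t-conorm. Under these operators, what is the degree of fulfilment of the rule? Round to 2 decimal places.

0.47

firing strength: fast=0.47, ¬rated=1−0.66=0.34; OR[max(a, b)] → w = 0.47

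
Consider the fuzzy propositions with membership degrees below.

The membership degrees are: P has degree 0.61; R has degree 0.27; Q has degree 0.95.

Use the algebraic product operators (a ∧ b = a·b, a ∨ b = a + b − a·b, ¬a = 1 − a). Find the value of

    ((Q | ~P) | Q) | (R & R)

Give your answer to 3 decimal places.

~P = 1 − 0.6100 = 0.3900
Q | ~P = a + b − a·b on (0.9500, 0.3900) = 0.9695
(Q | ~P) | Q = a + b − a·b on (0.9695, 0.9500) = 0.9985
R & R = a·b on (0.2700, 0.2700) = 0.0729
((Q | ~P) | Q) | (R & R) = a + b − a·b on (0.9985, 0.0729) = 0.9986

0.999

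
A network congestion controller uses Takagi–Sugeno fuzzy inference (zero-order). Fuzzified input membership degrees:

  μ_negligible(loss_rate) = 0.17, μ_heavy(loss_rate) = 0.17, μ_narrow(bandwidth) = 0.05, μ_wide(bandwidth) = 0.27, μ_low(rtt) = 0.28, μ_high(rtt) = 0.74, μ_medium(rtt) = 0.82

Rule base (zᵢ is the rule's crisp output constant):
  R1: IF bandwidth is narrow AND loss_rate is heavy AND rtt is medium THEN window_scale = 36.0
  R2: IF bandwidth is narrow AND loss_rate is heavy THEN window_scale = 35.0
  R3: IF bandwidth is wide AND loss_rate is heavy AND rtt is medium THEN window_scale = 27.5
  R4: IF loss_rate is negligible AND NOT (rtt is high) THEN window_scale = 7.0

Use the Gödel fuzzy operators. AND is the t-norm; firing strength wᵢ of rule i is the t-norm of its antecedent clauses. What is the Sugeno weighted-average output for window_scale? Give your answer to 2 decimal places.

R1 (z=36.0): narrow=0.05, heavy=0.17, medium=0.82; AND[min(a, b)] → w = 0.05
R2 (z=35.0): narrow=0.05, heavy=0.17; AND[min(a, b)] → w = 0.05
R3 (z=27.5): wide=0.27, heavy=0.17, medium=0.82; AND[min(a, b)] → w = 0.17
R4 (z=7.0): negligible=0.17, ¬high=1−0.74=0.26; AND[min(a, b)] → w = 0.17
Weighted average = (0.05·36.0 + 0.05·35.0 + 0.17·27.5 + 0.17·7.0) / (0.05 + 0.05 + 0.17 + 0.17)
  = 9.4150 / 0.4400 = 21.40

21.40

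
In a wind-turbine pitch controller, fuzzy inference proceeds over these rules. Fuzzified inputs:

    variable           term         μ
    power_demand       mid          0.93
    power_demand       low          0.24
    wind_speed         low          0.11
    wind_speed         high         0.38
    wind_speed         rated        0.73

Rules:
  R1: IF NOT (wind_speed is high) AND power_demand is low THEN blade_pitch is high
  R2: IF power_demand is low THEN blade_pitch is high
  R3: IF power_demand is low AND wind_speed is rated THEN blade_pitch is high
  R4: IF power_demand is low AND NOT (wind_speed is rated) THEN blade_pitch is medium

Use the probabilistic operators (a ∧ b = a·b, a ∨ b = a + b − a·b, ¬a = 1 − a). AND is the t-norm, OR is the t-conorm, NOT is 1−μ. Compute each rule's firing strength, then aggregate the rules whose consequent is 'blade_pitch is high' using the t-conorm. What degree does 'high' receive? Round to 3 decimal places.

0.466

R1: ¬high=1−0.38=0.62, low=0.24; AND[a·b] → w = 0.1488
R2: low=0.24 → w = 0.2400
R3: low=0.24, rated=0.73; AND[a·b] → w = 0.1752
R4: low=0.24, ¬rated=1−0.73=0.27; AND[a·b] → w = 0.0648
Rules with consequent 'high': {R1, R2, R3} → strengths 0.1488, 0.2400, 0.1752
Aggregate via t-conorm [a + b − a·b]: 0.4664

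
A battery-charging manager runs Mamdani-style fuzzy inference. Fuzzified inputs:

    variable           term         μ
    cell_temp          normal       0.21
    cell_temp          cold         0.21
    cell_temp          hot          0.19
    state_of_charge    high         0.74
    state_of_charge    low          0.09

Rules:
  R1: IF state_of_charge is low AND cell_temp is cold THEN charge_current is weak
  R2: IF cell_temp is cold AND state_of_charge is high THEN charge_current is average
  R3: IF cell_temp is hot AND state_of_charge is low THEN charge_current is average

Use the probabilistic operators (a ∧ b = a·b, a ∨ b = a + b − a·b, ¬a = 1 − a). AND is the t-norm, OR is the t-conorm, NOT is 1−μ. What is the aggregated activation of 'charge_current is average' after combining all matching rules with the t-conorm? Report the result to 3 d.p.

0.170

R1: low=0.09, cold=0.21; AND[a·b] → w = 0.0189
R2: cold=0.21, high=0.74; AND[a·b] → w = 0.1554
R3: hot=0.19, low=0.09; AND[a·b] → w = 0.0171
Rules with consequent 'average': {R2, R3} → strengths 0.1554, 0.0171
Aggregate via t-conorm [a + b − a·b]: 0.1698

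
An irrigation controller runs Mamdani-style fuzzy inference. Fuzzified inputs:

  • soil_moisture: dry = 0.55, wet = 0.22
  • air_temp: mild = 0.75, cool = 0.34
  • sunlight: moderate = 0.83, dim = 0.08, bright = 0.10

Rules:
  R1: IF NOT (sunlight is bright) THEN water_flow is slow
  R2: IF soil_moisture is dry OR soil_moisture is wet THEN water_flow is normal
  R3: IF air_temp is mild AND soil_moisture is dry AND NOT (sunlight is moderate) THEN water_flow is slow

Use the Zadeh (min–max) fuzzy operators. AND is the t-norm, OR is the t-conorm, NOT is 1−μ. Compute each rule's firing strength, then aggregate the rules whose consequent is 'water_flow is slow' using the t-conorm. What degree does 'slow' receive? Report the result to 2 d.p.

R1: ¬bright=1−0.10=0.90 → w = 0.90
R2: dry=0.55, wet=0.22; OR[max(a, b)] → w = 0.55
R3: mild=0.75, dry=0.55, ¬moderate=1−0.83=0.17; AND[min(a, b)] → w = 0.17
Rules with consequent 'slow': {R1, R3} → strengths 0.90, 0.17
Aggregate via t-conorm [max(a, b)]: 0.90

0.90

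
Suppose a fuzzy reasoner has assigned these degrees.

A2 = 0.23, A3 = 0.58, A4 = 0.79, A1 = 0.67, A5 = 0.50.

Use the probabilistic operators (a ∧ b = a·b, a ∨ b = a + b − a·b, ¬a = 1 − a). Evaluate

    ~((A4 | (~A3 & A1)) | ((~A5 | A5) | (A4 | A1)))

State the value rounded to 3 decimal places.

0.003

~A3 = 1 − 0.5800 = 0.4200
~A3 & A1 = a·b on (0.4200, 0.6700) = 0.2814
A4 | (~A3 & A1) = a + b − a·b on (0.7900, 0.2814) = 0.8491
~A5 = 1 − 0.5000 = 0.5000
~A5 | A5 = a + b − a·b on (0.5000, 0.5000) = 0.7500
A4 | A1 = a + b − a·b on (0.7900, 0.6700) = 0.9307
(~A5 | A5) | (A4 | A1) = a + b − a·b on (0.7500, 0.9307) = 0.9827
(A4 | (~A3 & A1)) | ((~A5 | A5) | (A4 | A1)) = a + b − a·b on (0.8491, 0.9827) = 0.9974
~((A4 | (~A3 & A1)) | ((~A5 | A5) | (A4 | A1))) = 1 − 0.9974 = 0.0026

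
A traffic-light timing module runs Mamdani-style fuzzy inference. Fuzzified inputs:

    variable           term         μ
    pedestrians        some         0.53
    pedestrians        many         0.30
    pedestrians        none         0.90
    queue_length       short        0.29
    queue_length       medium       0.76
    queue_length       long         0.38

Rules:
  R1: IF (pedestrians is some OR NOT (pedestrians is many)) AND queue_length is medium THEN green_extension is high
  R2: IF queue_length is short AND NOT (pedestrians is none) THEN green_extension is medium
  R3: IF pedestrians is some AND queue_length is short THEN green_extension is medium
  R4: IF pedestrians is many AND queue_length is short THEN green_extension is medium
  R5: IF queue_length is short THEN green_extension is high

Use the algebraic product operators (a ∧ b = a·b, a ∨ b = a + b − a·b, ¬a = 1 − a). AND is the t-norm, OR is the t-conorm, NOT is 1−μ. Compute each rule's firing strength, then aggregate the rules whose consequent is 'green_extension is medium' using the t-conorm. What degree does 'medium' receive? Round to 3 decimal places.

0.250

R1: (some=0.53 OR ¬many=1−0.30=0.70) = 0.8590; AND[a·b] with medium=0.76 → w = 0.6528
R2: short=0.29, ¬none=1−0.90=0.10; AND[a·b] → w = 0.0290
R3: some=0.53, short=0.29; AND[a·b] → w = 0.1537
R4: many=0.30, short=0.29; AND[a·b] → w = 0.0870
R5: short=0.29 → w = 0.2900
Rules with consequent 'medium': {R2, R3, R4} → strengths 0.0290, 0.1537, 0.0870
Aggregate via t-conorm [a + b − a·b]: 0.2497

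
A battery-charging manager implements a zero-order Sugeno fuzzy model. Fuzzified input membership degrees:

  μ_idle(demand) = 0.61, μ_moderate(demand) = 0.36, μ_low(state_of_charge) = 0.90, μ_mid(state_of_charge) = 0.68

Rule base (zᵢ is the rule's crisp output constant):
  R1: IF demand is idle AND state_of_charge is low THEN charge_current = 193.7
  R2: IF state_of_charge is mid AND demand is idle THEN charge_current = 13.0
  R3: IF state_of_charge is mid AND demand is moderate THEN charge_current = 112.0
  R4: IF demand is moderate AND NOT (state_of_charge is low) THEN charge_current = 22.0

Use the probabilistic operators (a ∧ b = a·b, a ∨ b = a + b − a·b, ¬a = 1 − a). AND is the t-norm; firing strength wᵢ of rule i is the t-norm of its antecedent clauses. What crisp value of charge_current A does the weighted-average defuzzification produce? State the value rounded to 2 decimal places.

112.44

R1 (z=193.7): idle=0.61, low=0.90; AND[a·b] → w = 0.5490
R2 (z=13.0): mid=0.68, idle=0.61; AND[a·b] → w = 0.4148
R3 (z=112.0): mid=0.68, moderate=0.36; AND[a·b] → w = 0.2448
R4 (z=22.0): moderate=0.36, ¬low=1−0.90=0.10; AND[a·b] → w = 0.0360
Weighted average = (0.5490·193.7 + 0.4148·13.0 + 0.2448·112.0 + 0.0360·22.0) / (0.5490 + 0.4148 + 0.2448 + 0.0360)
  = 139.9433 / 1.2446 = 112.44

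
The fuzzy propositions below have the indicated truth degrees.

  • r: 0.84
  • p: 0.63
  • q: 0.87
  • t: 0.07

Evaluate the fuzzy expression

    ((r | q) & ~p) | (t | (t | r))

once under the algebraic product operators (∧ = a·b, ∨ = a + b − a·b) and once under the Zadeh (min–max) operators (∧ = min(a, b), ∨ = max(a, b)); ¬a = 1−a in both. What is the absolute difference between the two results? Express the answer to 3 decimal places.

Under algebraic product:
  r | q = a + b − a·b on (0.8400, 0.8700) = 0.9792
  ~p = 1 − 0.6300 = 0.3700
  (r | q) & ~p = a·b on (0.9792, 0.3700) = 0.3623
  t | r = a + b − a·b on (0.0700, 0.8400) = 0.8512
  t | (t | r) = a + b − a·b on (0.0700, 0.8512) = 0.8616
  ((r | q) & ~p) | (t | (t | r)) = a + b − a·b on (0.3623, 0.8616) = 0.9118
  → value = 0.9118
Under Zadeh (min–max):
  r | q = max(a, b) on (0.84, 0.87) = 0.87
  ~p = 1 − 0.63 = 0.37
  (r | q) & ~p = min(a, b) on (0.87, 0.37) = 0.37
  t | r = max(a, b) on (0.07, 0.84) = 0.84
  t | (t | r) = max(a, b) on (0.07, 0.84) = 0.84
  ((r | q) & ~p) | (t | (t | r)) = max(a, b) on (0.37, 0.84) = 0.84
  → value = 0.8400
|0.9118 − 0.8400| = 0.072

0.072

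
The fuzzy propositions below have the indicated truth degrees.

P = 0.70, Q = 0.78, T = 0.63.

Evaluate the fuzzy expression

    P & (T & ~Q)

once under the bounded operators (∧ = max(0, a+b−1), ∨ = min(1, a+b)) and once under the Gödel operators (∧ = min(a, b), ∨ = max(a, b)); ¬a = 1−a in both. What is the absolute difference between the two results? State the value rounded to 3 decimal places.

0.220

Under bounded:
  ~Q = 1 − 0.78 = 0.22
  T & ~Q = max(0, a+b−1) on (0.63, 0.22) = 0.00
  P & (T & ~Q) = max(0, a+b−1) on (0.70, 0.00) = 0.00
  → value = 0.0000
Under Gödel:
  ~Q = 1 − 0.78 = 0.22
  T & ~Q = min(a, b) on (0.63, 0.22) = 0.22
  P & (T & ~Q) = min(a, b) on (0.70, 0.22) = 0.22
  → value = 0.2200
|0.0000 − 0.2200| = 0.220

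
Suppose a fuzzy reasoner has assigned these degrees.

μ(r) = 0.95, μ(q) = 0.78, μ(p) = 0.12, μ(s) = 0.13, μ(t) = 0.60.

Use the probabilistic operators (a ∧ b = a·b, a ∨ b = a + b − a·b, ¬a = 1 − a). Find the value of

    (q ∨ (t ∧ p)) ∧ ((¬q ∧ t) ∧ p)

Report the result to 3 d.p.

0.013

t ∧ p = a·b on (0.6000, 0.1200) = 0.0720
q ∨ (t ∧ p) = a + b − a·b on (0.7800, 0.0720) = 0.7958
¬q = 1 − 0.7800 = 0.2200
¬q ∧ t = a·b on (0.2200, 0.6000) = 0.1320
(¬q ∧ t) ∧ p = a·b on (0.1320, 0.1200) = 0.0158
(q ∨ (t ∧ p)) ∧ ((¬q ∧ t) ∧ p) = a·b on (0.7958, 0.0158) = 0.0126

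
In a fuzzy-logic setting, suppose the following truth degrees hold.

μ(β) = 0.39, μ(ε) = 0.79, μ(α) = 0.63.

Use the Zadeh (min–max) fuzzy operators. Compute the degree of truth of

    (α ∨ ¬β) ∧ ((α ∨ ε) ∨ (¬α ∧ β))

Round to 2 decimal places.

¬β = 1 − 0.39 = 0.61
α ∨ ¬β = max(a, b) on (0.63, 0.61) = 0.63
α ∨ ε = max(a, b) on (0.63, 0.79) = 0.79
¬α = 1 − 0.63 = 0.37
¬α ∧ β = min(a, b) on (0.37, 0.39) = 0.37
(α ∨ ε) ∨ (¬α ∧ β) = max(a, b) on (0.79, 0.37) = 0.79
(α ∨ ¬β) ∧ ((α ∨ ε) ∨ (¬α ∧ β)) = min(a, b) on (0.63, 0.79) = 0.63

0.63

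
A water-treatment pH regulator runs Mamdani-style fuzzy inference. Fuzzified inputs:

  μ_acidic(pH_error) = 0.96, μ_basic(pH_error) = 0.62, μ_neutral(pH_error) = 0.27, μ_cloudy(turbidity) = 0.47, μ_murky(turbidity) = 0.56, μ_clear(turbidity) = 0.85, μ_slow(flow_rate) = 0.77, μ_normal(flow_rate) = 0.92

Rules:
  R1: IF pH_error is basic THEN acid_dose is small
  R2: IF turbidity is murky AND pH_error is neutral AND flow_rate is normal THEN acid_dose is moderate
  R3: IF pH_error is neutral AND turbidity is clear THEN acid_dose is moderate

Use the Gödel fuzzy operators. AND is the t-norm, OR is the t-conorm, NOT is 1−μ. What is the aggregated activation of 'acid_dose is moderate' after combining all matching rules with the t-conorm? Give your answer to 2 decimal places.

R1: basic=0.62 → w = 0.62
R2: murky=0.56, neutral=0.27, normal=0.92; AND[min(a, b)] → w = 0.27
R3: neutral=0.27, clear=0.85; AND[min(a, b)] → w = 0.27
Rules with consequent 'moderate': {R2, R3} → strengths 0.27, 0.27
Aggregate via t-conorm [max(a, b)]: 0.27

0.27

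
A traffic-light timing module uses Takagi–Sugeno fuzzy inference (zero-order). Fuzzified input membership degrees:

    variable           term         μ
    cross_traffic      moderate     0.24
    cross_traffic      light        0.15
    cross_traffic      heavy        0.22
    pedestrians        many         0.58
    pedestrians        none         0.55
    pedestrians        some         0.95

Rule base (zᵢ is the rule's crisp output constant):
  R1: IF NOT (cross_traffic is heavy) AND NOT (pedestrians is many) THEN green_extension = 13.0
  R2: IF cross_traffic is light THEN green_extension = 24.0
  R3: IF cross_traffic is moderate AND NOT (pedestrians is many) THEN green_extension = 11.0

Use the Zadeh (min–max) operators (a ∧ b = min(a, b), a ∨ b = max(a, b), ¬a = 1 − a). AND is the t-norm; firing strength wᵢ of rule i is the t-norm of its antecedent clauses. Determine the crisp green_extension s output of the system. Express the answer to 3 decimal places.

14.444

R1 (z=13.0): ¬heavy=1−0.22=0.78, ¬many=1−0.58=0.42; AND[min(a, b)] → w = 0.42
R2 (z=24.0): light=0.15 → w = 0.15
R3 (z=11.0): moderate=0.24, ¬many=1−0.58=0.42; AND[min(a, b)] → w = 0.24
Weighted average = (0.42·13.0 + 0.15·24.0 + 0.24·11.0) / (0.42 + 0.15 + 0.24)
  = 11.7000 / 0.8100 = 14.444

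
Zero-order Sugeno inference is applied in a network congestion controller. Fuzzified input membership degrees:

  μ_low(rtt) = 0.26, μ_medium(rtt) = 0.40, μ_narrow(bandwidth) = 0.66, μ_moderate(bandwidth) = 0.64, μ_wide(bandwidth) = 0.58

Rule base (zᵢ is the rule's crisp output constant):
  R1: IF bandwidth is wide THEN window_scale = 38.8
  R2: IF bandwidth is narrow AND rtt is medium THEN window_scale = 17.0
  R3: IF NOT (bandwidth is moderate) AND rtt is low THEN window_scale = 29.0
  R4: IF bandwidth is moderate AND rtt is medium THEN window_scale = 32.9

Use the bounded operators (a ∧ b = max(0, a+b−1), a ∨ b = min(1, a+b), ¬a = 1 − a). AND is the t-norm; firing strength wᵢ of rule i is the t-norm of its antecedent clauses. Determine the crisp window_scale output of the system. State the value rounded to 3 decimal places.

36.529

R1 (z=38.8): wide=0.58 → w = 0.58
R2 (z=17.0): narrow=0.66, medium=0.40; AND[max(0, a+b−1)] → w = 0.06
R3 (z=29.0): ¬moderate=1−0.64=0.36, low=0.26; AND[max(0, a+b−1)] → w = 0.00
R4 (z=32.9): moderate=0.64, medium=0.40; AND[max(0, a+b−1)] → w = 0.04
Weighted average = (0.58·38.8 + 0.06·17.0 + 0.00·29.0 + 0.04·32.9) / (0.58 + 0.06 + 0.00 + 0.04)
  = 24.8400 / 0.6800 = 36.529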